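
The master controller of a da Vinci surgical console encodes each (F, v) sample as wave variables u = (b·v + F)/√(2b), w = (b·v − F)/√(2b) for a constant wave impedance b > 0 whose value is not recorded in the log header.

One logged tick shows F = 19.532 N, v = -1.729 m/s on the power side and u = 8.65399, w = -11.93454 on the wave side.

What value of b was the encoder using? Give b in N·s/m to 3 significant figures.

b = 1.8 N·s/m

u + w = -3.2805;  u + w = √(2b)·v, so √(2b) = -3.2805/(-1.729) = 1.8974.
b = (√(2b))²/2 = 3.6000/2 = 1.8000.
(Check via u − w = 2F/√(2b): u − w = 20.5885, 2F/√(2b) = 20.5885.)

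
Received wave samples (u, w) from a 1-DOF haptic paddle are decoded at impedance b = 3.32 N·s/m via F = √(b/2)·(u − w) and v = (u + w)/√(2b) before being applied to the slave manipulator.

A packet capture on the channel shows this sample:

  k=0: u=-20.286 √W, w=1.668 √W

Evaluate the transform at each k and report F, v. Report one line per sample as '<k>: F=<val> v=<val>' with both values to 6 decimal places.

0: F=-28.285750 v=-7.225185

k=0: u−w=-21.954000, u+w=-18.618000; √(b/2)=1.288410, √(2b)=2.576820; F=1.288410×(-21.954)=-28.285750, v=-18.618000/2.576820=-7.225185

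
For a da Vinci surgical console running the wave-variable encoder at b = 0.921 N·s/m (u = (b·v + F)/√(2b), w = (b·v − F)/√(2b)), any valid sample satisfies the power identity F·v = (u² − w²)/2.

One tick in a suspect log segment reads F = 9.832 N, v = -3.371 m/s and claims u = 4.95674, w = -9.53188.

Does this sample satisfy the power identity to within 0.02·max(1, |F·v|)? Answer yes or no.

F·v = 9.832×(-3.371) = -33.14367 W.
(u² − w²)/2 = (24.56927 − 90.85674)/2 = -33.14373 W.
|Δ| = 0.00006;  2% of max(1, |F·v|) = 0.66287.

yes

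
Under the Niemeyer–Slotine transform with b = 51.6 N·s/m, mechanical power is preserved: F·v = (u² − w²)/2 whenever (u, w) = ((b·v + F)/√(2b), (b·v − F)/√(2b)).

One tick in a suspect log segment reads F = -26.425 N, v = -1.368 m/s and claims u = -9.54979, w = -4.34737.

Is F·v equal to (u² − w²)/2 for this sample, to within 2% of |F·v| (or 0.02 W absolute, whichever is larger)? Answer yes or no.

F·v = (-26.425)×(-1.368) = 36.1494 W.
(u² − w²)/2 = (91.1985 − 18.8996)/2 = 36.1494 W.
|Δ| = 0.0000;  2% of max(1, |F·v|) = 0.7230.

yes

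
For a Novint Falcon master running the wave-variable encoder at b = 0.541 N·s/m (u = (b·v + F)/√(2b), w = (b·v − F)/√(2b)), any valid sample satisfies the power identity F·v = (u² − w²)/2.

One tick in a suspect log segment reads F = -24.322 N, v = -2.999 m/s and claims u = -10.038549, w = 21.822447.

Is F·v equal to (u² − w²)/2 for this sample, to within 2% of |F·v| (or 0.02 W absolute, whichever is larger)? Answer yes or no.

no

F·v = (-24.322)×(-2.999) = 72.941678 W.
(u² − w²)/2 = (100.772466 − 476.219193)/2 = -187.723364 W.
|Δ| = 260.665042;  2% of max(1, |F·v|) = 1.458834.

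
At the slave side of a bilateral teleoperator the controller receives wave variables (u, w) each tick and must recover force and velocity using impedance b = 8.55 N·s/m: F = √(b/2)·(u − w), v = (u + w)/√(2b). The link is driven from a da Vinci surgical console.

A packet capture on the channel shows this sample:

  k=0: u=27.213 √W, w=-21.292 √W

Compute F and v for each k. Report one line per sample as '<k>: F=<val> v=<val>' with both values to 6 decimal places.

k=0: u−w=48.505000, u+w=5.921000; √(b/2)=2.067607, √(2b)=4.135215; F=2.067607×48.505=100.289293, v=5.921000/4.135215=1.431848

0: F=100.289293 v=1.431848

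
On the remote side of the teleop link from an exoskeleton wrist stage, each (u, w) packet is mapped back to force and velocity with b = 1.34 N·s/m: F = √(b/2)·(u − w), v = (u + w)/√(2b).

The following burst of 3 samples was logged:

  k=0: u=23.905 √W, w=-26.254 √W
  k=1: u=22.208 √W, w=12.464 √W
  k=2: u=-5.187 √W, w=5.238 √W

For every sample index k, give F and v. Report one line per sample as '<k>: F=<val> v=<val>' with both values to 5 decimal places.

0: F=41.05691 v=-1.43488
1: F=7.97581 v=21.17929
2: F=-8.53323 v=0.03115

k=0: u−w=50.15900, u+w=-2.34900; √(b/2)=0.81854, √(2b)=1.63707; F=0.81854×50.159=41.05691, v=-2.34900/1.63707=-1.43488
k=1: u−w=9.74400, u+w=34.67200; √(b/2)=0.81854, √(2b)=1.63707; F=0.81854×9.744=7.97581, v=34.67200/1.63707=21.17929
k=2: u−w=-10.42500, u+w=0.05100; √(b/2)=0.81854, √(2b)=1.63707; F=0.81854×(-10.425)=-8.53323, v=0.05100/1.63707=0.03115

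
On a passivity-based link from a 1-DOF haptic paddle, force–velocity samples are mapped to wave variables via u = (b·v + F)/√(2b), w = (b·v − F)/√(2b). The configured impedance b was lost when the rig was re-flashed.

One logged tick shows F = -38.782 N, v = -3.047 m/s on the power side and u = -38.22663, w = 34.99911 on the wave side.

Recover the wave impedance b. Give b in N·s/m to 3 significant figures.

b = 0.561 N·s/m

u + w = -3.227520;  u + w = √(2b)·v, so √(2b) = -3.227520/(-3.047) = 1.059245.
b = (√(2b))²/2 = 1.122000/2 = 0.561000.
(Check via u − w = 2F/√(2b): u − w = -73.225740, 2F/√(2b) = -73.225730.)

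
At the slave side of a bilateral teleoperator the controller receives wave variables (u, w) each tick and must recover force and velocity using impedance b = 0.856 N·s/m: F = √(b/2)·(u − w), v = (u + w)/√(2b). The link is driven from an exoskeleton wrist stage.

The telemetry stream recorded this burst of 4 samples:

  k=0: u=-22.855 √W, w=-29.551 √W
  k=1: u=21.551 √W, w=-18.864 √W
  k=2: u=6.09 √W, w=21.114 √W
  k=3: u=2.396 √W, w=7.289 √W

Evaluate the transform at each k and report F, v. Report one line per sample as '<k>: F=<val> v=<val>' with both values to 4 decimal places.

k=0: u−w=6.6960, u+w=-52.4060; √(b/2)=0.6542, √(2b)=1.3084; F=0.6542×6.696=4.3806, v=-52.4060/1.3084=-40.0525
k=1: u−w=40.4150, u+w=2.6870; √(b/2)=0.6542, √(2b)=1.3084; F=0.6542×40.415=26.4402, v=2.6870/1.3084=2.0536
k=2: u−w=-15.0240, u+w=27.2040; √(b/2)=0.6542, √(2b)=1.3084; F=0.6542×(-15.024)=-9.8290, v=27.2040/1.3084=20.7913
k=3: u−w=-4.8930, u+w=9.6850; √(b/2)=0.6542, √(2b)=1.3084; F=0.6542×(-4.893)=-3.2011, v=9.6850/1.3084=7.4020

0: F=4.3806 v=-40.0525
1: F=26.4402 v=2.0536
2: F=-9.8290 v=20.7913
3: F=-3.2011 v=7.4020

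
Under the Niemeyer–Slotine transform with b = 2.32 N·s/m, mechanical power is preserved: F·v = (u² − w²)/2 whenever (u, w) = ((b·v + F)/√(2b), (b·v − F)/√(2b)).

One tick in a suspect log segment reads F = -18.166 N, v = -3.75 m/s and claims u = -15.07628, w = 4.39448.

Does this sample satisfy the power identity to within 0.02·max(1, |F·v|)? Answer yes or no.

no

F·v = (-18.166)×(-3.75) = 68.1225 W.
(u² − w²)/2 = (227.2942 − 19.3115)/2 = 103.9914 W.
|Δ| = 35.8689;  2% of max(1, |F·v|) = 1.3625.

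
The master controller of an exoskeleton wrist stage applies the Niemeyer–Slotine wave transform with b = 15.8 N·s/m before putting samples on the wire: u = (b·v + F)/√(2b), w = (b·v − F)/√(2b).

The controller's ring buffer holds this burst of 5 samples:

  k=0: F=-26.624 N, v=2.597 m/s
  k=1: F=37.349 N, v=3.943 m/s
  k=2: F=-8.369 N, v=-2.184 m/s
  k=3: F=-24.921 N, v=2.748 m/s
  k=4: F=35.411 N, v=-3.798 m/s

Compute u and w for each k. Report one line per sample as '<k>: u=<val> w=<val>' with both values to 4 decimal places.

k=0: b·v=15.8×2.597=41.0326; √(2b)=5.6214; u=(41.0326+(-26.624))/5.6214=2.5632, w=(41.0326−(-26.624))/5.6214=12.0356
k=1: b·v=15.8×3.943=62.2994; √(2b)=5.6214; u=(62.2994+37.349)/5.6214=17.7267, w=(62.2994−37.349)/5.6214=4.4385
k=2: b·v=15.8×(-2.184)=-34.5072; √(2b)=5.6214; u=(-34.5072+(-8.369))/5.6214=-7.6273, w=(-34.5072−(-8.369))/5.6214=-4.6498
k=3: b·v=15.8×2.748=43.4184; √(2b)=5.6214; u=(43.4184+(-24.921))/5.6214=3.2905, w=(43.4184−(-24.921))/5.6214=12.1570
k=4: b·v=15.8×(-3.798)=-60.0084; √(2b)=5.6214; u=(-60.0084+35.411)/5.6214=-4.3757, w=(-60.0084−35.411)/5.6214=-16.9743

0: u=2.5632 w=12.0356
1: u=17.7267 w=4.4385
2: u=-7.6273 w=-4.6498
3: u=3.2905 w=12.1570
4: u=-4.3757 w=-16.9743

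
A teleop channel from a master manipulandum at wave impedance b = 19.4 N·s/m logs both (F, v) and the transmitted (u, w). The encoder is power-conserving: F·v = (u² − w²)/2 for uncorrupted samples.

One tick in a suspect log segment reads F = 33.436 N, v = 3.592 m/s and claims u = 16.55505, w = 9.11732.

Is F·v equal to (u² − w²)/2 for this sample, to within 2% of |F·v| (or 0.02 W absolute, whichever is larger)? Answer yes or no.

no

F·v = 33.436×3.592 = 120.1021 W.
(u² − w²)/2 = (274.0697 − 83.1255)/2 = 95.4721 W.
|Δ| = 24.6300;  2% of max(1, |F·v|) = 2.4020.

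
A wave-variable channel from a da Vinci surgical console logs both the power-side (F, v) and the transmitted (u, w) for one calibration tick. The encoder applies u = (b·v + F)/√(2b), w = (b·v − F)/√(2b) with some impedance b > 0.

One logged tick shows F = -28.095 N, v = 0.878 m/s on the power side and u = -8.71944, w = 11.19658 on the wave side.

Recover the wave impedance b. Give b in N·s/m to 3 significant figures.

b = 3.98 N·s/m

u + w = 2.4771;  u + w = √(2b)·v, so √(2b) = 2.4771/0.878 = 2.8213.
b = (√(2b))²/2 = 7.9600/2 = 3.9800.
(Check via u − w = 2F/√(2b): u − w = -19.9160, 2F/√(2b) = -19.9160.)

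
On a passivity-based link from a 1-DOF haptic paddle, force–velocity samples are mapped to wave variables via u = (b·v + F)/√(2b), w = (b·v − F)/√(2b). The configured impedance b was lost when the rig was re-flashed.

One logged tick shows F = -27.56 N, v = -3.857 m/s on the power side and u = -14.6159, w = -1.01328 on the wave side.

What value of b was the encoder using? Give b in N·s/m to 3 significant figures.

b = 8.21 N·s/m

u + w = -15.62918;  u + w = √(2b)·v, so √(2b) = -15.62918/(-3.857) = 4.05216.
b = (√(2b))²/2 = 16.42000/2 = 8.21000.
(Check via u − w = 2F/√(2b): u − w = -13.60262, 2F/√(2b) = -13.60262.)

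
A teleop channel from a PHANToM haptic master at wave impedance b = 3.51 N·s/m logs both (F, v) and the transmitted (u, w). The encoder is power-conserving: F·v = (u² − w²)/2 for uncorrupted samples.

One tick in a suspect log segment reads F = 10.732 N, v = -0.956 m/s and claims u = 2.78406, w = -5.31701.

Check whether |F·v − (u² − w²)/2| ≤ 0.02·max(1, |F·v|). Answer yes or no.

yes

F·v = 10.732×(-0.956) = -10.25979 W.
(u² − w²)/2 = (7.75099 − 28.27060)/2 = -10.25980 W.
|Δ| = 0.00001;  2% of max(1, |F·v|) = 0.20520.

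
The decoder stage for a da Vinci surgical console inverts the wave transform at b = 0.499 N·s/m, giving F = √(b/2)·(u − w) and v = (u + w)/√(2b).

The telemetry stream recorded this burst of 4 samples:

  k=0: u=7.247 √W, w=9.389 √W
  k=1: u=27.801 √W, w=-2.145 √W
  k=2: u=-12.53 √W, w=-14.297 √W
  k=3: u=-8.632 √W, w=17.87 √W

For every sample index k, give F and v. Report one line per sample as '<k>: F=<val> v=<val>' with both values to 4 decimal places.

k=0: u−w=-2.1420, u+w=16.6360; √(b/2)=0.4995, √(2b)=0.9990; F=0.4995×(-2.142)=-1.0699, v=16.6360/0.9990=16.6527
k=1: u−w=29.9460, u+w=25.6560; √(b/2)=0.4995, √(2b)=0.9990; F=0.4995×29.946=14.9580, v=25.6560/0.9990=25.6817
k=2: u−w=1.7670, u+w=-26.8270; √(b/2)=0.4995, √(2b)=0.9990; F=0.4995×1.767=0.8826, v=-26.8270/0.9990=-26.8539
k=3: u−w=-26.5020, u+w=9.2380; √(b/2)=0.4995, √(2b)=0.9990; F=0.4995×(-26.502)=-13.2377, v=9.2380/0.9990=9.2473

0: F=-1.0699 v=16.6527
1: F=14.9580 v=25.6817
2: F=0.8826 v=-26.8539
3: F=-13.2377 v=9.2473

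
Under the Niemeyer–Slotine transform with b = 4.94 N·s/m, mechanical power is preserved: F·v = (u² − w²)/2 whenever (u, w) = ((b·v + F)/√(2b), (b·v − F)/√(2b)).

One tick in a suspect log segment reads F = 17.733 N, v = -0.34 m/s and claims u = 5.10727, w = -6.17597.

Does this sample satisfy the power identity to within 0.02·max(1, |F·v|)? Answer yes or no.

F·v = 17.733×(-0.34) = -6.02922 W.
(u² − w²)/2 = (26.08421 − 38.14261)/2 = -6.02920 W.
|Δ| = 0.00002;  2% of max(1, |F·v|) = 0.12058.

yes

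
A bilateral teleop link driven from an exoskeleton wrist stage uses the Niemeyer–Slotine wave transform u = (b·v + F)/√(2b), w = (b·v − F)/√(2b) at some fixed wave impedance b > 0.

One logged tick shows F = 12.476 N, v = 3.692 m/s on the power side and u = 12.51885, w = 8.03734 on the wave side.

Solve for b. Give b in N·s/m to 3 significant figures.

b = 15.5 N·s/m

u + w = 20.5562;  u + w = √(2b)·v, so √(2b) = 20.5562/3.692 = 5.5678.
b = (√(2b))²/2 = 31.0000/2 = 15.5000.
(Check via u − w = 2F/√(2b): u − w = 4.4815, 2F/√(2b) = 4.4815.)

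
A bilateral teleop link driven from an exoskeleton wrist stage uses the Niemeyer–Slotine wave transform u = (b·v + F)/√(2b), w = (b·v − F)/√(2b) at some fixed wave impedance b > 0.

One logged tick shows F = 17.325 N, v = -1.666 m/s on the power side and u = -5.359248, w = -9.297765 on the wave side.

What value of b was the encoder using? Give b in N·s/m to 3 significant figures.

u + w = -14.657013;  u + w = √(2b)·v, so √(2b) = -14.657013/(-1.666) = 8.797727.
b = (√(2b))²/2 = 77.399998/2 = 38.699999.
(Check via u − w = 2F/√(2b): u − w = 3.938517, 2F/√(2b) = 3.938517.)

b = 38.7 N·s/m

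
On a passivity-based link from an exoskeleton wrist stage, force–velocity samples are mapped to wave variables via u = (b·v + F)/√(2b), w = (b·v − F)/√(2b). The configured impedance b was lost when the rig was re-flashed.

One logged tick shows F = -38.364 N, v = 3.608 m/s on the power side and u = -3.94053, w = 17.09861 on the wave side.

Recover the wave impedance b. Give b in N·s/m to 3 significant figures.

u + w = 13.15808;  u + w = √(2b)·v, so √(2b) = 13.15808/3.608 = 3.64692.
b = (√(2b))²/2 = 13.30001/2 = 6.65001.
(Check via u − w = 2F/√(2b): u − w = -21.03914, 2F/√(2b) = -21.03914.)

b = 6.65 N·s/m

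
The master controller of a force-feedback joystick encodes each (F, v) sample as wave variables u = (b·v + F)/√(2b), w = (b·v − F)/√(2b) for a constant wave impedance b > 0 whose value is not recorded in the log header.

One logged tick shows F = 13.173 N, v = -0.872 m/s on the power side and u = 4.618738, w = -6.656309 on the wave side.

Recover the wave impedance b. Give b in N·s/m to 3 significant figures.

b = 2.73 N·s/m

u + w = -2.037571;  u + w = √(2b)·v, so √(2b) = -2.037571/(-0.872) = 2.336664.
b = (√(2b))²/2 = 5.459999/2 = 2.729999.
(Check via u − w = 2F/√(2b): u − w = 11.275047, 2F/√(2b) = 11.275049.)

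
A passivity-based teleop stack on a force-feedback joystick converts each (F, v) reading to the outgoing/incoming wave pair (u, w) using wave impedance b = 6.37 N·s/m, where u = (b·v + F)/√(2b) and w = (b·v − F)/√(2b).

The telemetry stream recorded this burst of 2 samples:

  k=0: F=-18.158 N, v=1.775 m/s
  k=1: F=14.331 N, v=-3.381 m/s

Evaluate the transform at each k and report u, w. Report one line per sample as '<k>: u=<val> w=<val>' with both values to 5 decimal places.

0: u=-1.91949 w=8.25502
1: u=-2.01887 w=-10.04898

k=0: b·v=6.37×1.775=11.30675; √(2b)=3.56931; u=(11.30675+(-18.158))/3.56931=-1.91949, w=(11.30675−(-18.158))/3.56931=8.25502
k=1: b·v=6.37×(-3.381)=-21.53697; √(2b)=3.56931; u=(-21.53697+14.331)/3.56931=-2.01887, w=(-21.53697−14.331)/3.56931=-10.04898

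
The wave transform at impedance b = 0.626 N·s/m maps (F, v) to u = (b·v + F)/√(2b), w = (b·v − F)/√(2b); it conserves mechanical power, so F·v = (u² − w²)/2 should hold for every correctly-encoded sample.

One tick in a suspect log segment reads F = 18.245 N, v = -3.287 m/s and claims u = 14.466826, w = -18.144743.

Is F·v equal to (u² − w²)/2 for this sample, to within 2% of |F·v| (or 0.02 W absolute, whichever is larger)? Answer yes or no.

yes

F·v = 18.245×(-3.287) = -59.971315 W.
(u² − w²)/2 = (209.289055 − 329.231699)/2 = -59.971322 W.
|Δ| = 0.000007;  2% of max(1, |F·v|) = 1.199426.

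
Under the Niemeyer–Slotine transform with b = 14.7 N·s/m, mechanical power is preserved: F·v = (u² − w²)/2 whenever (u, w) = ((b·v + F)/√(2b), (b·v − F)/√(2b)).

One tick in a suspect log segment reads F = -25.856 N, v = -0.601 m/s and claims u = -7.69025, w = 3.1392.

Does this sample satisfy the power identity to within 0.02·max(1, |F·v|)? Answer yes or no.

F·v = (-25.856)×(-0.601) = 15.53946 W.
(u² − w²)/2 = (59.13995 − 9.85458)/2 = 24.64268 W.
|Δ| = 9.10323;  2% of max(1, |F·v|) = 0.31079.

no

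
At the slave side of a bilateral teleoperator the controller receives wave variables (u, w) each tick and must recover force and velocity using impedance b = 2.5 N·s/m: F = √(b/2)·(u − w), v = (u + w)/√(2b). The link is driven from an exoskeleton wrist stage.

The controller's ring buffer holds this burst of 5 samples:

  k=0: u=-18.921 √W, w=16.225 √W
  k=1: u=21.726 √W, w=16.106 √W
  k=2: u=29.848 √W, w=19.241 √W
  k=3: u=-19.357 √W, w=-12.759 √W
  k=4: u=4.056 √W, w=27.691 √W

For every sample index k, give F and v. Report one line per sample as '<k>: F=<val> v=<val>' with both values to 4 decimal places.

k=0: u−w=-35.1460, u+w=-2.6960; √(b/2)=1.1180, √(2b)=2.2361; F=1.1180×(-35.146)=-39.2944, v=-2.6960/2.2361=-1.2057
k=1: u−w=5.6200, u+w=37.8320; √(b/2)=1.1180, √(2b)=2.2361; F=1.1180×5.62=6.2834, v=37.8320/2.2361=16.9190
k=2: u−w=10.6070, u+w=49.0890; √(b/2)=1.1180, √(2b)=2.2361; F=1.1180×10.607=11.8590, v=49.0890/2.2361=21.9533
k=3: u−w=-6.5980, u+w=-32.1160; √(b/2)=1.1180, √(2b)=2.2361; F=1.1180×(-6.598)=-7.3768, v=-32.1160/2.2361=-14.3627
k=4: u−w=-23.6350, u+w=31.7470; √(b/2)=1.1180, √(2b)=2.2361; F=1.1180×(-23.635)=-26.4247, v=31.7470/2.2361=14.1977

0: F=-39.2944 v=-1.2057
1: F=6.2834 v=16.9190
2: F=11.8590 v=21.9533
3: F=-7.3768 v=-14.3627
4: F=-26.4247 v=14.1977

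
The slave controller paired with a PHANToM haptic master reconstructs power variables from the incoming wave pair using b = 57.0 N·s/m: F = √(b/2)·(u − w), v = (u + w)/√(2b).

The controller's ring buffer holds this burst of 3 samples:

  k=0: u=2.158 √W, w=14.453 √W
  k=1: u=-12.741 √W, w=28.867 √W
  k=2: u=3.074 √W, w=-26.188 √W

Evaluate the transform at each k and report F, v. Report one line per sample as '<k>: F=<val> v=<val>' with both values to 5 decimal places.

0: F=-65.63734 v=1.55576
1: F=-222.12594 v=1.51034
2: F=156.21633 v=-2.16482

k=0: u−w=-12.29500, u+w=16.61100; √(b/2)=5.33854, √(2b)=10.67708; F=5.33854×(-12.295)=-65.63734, v=16.61100/10.67708=1.55576
k=1: u−w=-41.60800, u+w=16.12600; √(b/2)=5.33854, √(2b)=10.67708; F=5.33854×(-41.608)=-222.12594, v=16.12600/10.67708=1.51034
k=2: u−w=29.26200, u+w=-23.11400; √(b/2)=5.33854, √(2b)=10.67708; F=5.33854×29.262=156.21633, v=-23.11400/10.67708=-2.16482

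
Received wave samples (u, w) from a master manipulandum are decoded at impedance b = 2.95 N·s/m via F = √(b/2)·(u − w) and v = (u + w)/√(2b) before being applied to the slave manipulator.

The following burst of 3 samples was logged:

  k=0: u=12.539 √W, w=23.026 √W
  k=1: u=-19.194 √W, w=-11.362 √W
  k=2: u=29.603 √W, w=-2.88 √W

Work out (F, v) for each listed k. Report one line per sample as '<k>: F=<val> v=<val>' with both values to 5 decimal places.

0: F=-12.73642 v=14.64188
1: F=-9.51193 v=-12.57971
2: F=39.45047 v=11.00168

k=0: u−w=-10.48700, u+w=35.56500; √(b/2)=1.21450, √(2b)=2.42899; F=1.21450×(-10.487)=-12.73642, v=35.56500/2.42899=14.64188
k=1: u−w=-7.83200, u+w=-30.55600; √(b/2)=1.21450, √(2b)=2.42899; F=1.21450×(-7.832)=-9.51193, v=-30.55600/2.42899=-12.57971
k=2: u−w=32.48300, u+w=26.72300; √(b/2)=1.21450, √(2b)=2.42899; F=1.21450×32.483=39.45047, v=26.72300/2.42899=11.00168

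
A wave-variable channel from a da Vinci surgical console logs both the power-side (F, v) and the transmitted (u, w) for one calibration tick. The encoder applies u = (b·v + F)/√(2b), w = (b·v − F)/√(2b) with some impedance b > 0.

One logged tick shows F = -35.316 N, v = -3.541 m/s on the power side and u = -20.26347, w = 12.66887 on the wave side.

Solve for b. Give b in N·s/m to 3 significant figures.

u + w = -7.59460;  u + w = √(2b)·v, so √(2b) = -7.59460/(-3.541) = 2.14476.
b = (√(2b))²/2 = 4.60000/2 = 2.30000.
(Check via u − w = 2F/√(2b): u − w = -32.93234, 2F/√(2b) = -32.93234.)

b = 2.3 N·s/m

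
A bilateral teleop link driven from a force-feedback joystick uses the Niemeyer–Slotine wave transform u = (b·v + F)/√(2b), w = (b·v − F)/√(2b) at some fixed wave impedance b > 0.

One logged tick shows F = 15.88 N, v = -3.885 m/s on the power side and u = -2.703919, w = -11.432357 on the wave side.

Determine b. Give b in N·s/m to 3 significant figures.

b = 6.62 N·s/m

u + w = -14.136276;  u + w = √(2b)·v, so √(2b) = -14.136276/(-3.885) = 3.638681.
b = (√(2b))²/2 = 13.240000/2 = 6.620000.
(Check via u − w = 2F/√(2b): u − w = 8.728438, 2F/√(2b) = 8.728437.)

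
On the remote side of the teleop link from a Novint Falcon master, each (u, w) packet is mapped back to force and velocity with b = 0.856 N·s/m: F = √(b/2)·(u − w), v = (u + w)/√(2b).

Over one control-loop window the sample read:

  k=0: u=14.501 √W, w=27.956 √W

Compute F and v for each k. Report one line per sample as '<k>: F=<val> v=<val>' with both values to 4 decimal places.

0: F=-8.8025 v=32.4487

k=0: u−w=-13.4550, u+w=42.4570; √(b/2)=0.6542, √(2b)=1.3084; F=0.6542×(-13.455)=-8.8025, v=42.4570/1.3084=32.4487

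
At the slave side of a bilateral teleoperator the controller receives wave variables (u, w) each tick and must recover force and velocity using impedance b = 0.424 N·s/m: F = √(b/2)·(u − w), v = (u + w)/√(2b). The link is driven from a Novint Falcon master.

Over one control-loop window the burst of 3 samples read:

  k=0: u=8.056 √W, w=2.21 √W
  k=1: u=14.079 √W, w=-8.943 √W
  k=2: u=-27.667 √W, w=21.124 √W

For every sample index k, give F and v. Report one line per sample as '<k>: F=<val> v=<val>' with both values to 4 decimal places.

k=0: u−w=5.8460, u+w=10.2660; √(b/2)=0.4604, √(2b)=0.9209; F=0.4604×5.846=2.6917, v=10.2660/0.9209=11.1482
k=1: u−w=23.0220, u+w=5.1360; √(b/2)=0.4604, √(2b)=0.9209; F=0.4604×23.022=10.6001, v=5.1360/0.9209=5.5773
k=2: u−w=-48.7910, u+w=-6.5430; √(b/2)=0.4604, √(2b)=0.9209; F=0.4604×(-48.791)=-22.4651, v=-6.5430/0.9209=-7.1052

0: F=2.6917 v=11.1482
1: F=10.6001 v=5.5773
2: F=-22.4651 v=-7.1052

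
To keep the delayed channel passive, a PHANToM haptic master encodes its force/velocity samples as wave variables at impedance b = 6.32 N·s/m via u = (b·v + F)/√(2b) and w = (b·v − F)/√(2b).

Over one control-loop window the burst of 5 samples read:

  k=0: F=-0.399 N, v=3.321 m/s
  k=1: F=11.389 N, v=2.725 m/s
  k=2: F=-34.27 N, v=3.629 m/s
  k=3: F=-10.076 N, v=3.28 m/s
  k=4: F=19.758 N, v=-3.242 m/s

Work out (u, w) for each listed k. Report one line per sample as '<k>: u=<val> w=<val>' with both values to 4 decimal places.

0: u=5.7913 w=6.0158
1: u=8.0475 w=1.6407
2: u=-3.1881 w=16.0902
3: u=2.9966 w=8.6648
4: u=-0.2057 w=-11.3205

k=0: b·v=6.32×3.321=20.9887; √(2b)=3.5553; u=(20.9887+(-0.399))/3.5553=5.7913, w=(20.9887−(-0.399))/3.5553=6.0158
k=1: b·v=6.32×2.725=17.2220; √(2b)=3.5553; u=(17.2220+11.389)/3.5553=8.0475, w=(17.2220−11.389)/3.5553=1.6407
k=2: b·v=6.32×3.629=22.9353; √(2b)=3.5553; u=(22.9353+(-34.27))/3.5553=-3.1881, w=(22.9353−(-34.27))/3.5553=16.0902
k=3: b·v=6.32×3.28=20.7296; √(2b)=3.5553; u=(20.7296+(-10.076))/3.5553=2.9966, w=(20.7296−(-10.076))/3.5553=8.6648
k=4: b·v=6.32×(-3.242)=-20.4894; √(2b)=3.5553; u=(-20.4894+19.758)/3.5553=-0.2057, w=(-20.4894−19.758)/3.5553=-11.3205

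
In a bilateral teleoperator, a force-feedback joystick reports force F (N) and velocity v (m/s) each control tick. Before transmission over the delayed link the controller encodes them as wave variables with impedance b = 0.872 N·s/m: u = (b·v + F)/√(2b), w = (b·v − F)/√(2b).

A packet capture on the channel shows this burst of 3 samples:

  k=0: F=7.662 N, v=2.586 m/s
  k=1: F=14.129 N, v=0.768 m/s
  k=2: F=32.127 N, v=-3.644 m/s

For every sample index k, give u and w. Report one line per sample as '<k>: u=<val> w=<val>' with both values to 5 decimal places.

k=0: b·v=0.872×2.586=2.25499; √(2b)=1.32061; u=(2.25499+7.662)/1.32061=7.50943, w=(2.25499−7.662)/1.32061=-4.09434
k=1: b·v=0.872×0.768=0.66970; √(2b)=1.32061; u=(0.66970+14.129)/1.32061=11.20599, w=(0.66970−14.129)/1.32061=-10.19176
k=2: b·v=0.872×(-3.644)=-3.17757; √(2b)=1.32061; u=(-3.17757+32.127)/1.32061=21.92133, w=(-3.17757−32.127)/1.32061=-26.73361

0: u=7.50943 w=-4.09434
1: u=11.20599 w=-10.19176
2: u=21.92133 w=-26.73361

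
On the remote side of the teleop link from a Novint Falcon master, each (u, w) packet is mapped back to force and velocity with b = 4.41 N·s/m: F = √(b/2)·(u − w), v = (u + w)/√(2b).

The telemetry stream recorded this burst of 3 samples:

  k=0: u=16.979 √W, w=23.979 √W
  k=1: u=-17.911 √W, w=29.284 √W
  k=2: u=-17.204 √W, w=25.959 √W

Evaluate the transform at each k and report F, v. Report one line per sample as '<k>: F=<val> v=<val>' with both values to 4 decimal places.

k=0: u−w=-7.0000, u+w=40.9580; √(b/2)=1.4849, √(2b)=2.9698; F=1.4849×(-7.0)=-10.3945, v=40.9580/2.9698=13.7913
k=1: u−w=-47.1950, u+w=11.3730; √(b/2)=1.4849, √(2b)=2.9698; F=1.4849×(-47.195)=-70.0810, v=11.3730/2.9698=3.8295
k=2: u−w=-43.1630, u+w=8.7550; √(b/2)=1.4849, √(2b)=2.9698; F=1.4849×(-43.163)=-64.0938, v=8.7550/2.9698=2.9480

0: F=-10.3945 v=13.7913
1: F=-70.0810 v=3.8295
2: F=-64.0938 v=2.9480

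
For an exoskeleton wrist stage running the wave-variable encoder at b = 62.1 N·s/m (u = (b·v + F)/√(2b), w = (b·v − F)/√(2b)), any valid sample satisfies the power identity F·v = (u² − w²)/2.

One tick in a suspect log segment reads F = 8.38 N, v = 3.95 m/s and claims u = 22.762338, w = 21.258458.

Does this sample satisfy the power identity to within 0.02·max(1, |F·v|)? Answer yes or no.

yes

F·v = 8.38×3.95 = 33.101000 W.
(u² − w²)/2 = (518.124031 − 451.922037)/2 = 33.100997 W.
|Δ| = 0.000003;  2% of max(1, |F·v|) = 0.662020.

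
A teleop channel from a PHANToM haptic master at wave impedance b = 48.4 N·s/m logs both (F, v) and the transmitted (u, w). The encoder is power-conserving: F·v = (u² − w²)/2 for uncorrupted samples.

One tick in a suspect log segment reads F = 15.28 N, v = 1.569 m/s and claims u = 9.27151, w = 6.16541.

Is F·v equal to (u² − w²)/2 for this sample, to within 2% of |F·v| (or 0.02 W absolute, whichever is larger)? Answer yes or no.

F·v = 15.28×1.569 = 23.97432 W.
(u² − w²)/2 = (85.96090 − 38.01228)/2 = 23.97431 W.
|Δ| = 0.00001;  2% of max(1, |F·v|) = 0.47949.

yes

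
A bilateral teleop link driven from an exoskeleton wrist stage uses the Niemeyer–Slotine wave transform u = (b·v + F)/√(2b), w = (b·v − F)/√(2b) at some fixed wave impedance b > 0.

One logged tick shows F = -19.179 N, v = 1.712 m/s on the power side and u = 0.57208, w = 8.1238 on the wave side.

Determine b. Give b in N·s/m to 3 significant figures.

u + w = 8.69588;  u + w = √(2b)·v, so √(2b) = 8.69588/1.712 = 5.07937.
b = (√(2b))²/2 = 25.79999/2 = 12.90000.
(Check via u − w = 2F/√(2b): u − w = -7.55172, 2F/√(2b) = -7.55173.)

b = 12.9 N·s/m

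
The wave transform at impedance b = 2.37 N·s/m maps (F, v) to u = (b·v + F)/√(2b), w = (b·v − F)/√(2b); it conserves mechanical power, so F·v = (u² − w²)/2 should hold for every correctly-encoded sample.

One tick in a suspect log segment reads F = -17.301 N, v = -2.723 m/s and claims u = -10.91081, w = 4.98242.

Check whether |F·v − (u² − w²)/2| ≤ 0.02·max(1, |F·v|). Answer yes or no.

yes

F·v = (-17.301)×(-2.723) = 47.11062 W.
(u² − w²)/2 = (119.04577 − 24.82451)/2 = 47.11063 W.
|Δ| = 0.00001;  2% of max(1, |F·v|) = 0.94221.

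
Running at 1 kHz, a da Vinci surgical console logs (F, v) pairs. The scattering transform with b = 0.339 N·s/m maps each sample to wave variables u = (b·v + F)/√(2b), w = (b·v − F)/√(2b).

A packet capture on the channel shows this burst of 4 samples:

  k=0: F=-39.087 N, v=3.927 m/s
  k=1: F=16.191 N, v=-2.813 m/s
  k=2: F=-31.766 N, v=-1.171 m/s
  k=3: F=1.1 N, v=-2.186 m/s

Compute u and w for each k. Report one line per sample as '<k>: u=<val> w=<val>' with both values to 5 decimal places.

0: u=-45.85305 w=49.08657
1: u=18.50529 w=-20.82153
2: u=-39.06081 w=38.09660
3: u=0.43593 w=-2.23590

k=0: b·v=0.339×3.927=1.33125; √(2b)=0.82341; u=(1.33125+(-39.087))/0.82341=-45.85305, w=(1.33125−(-39.087))/0.82341=49.08657
k=1: b·v=0.339×(-2.813)=-0.95361; √(2b)=0.82341; u=(-0.95361+16.191)/0.82341=18.50529, w=(-0.95361−16.191)/0.82341=-20.82153
k=2: b·v=0.339×(-1.171)=-0.39697; √(2b)=0.82341; u=(-0.39697+(-31.766))/0.82341=-39.06081, w=(-0.39697−(-31.766))/0.82341=38.09660
k=3: b·v=0.339×(-2.186)=-0.74105; √(2b)=0.82341; u=(-0.74105+1.1)/0.82341=0.43593, w=(-0.74105−1.1)/0.82341=-2.23590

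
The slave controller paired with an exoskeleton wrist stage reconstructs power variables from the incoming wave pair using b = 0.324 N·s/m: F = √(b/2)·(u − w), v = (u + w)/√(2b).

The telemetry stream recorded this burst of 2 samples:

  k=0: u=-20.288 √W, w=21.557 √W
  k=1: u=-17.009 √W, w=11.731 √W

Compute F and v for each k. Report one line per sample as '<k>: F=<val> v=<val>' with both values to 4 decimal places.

0: F=-16.8423 v=1.5764
1: F=-11.5676 v=-6.5566

k=0: u−w=-41.8450, u+w=1.2690; √(b/2)=0.4025, √(2b)=0.8050; F=0.4025×(-41.845)=-16.8423, v=1.2690/0.8050=1.5764
k=1: u−w=-28.7400, u+w=-5.2780; √(b/2)=0.4025, √(2b)=0.8050; F=0.4025×(-28.74)=-11.5676, v=-5.2780/0.8050=-6.5566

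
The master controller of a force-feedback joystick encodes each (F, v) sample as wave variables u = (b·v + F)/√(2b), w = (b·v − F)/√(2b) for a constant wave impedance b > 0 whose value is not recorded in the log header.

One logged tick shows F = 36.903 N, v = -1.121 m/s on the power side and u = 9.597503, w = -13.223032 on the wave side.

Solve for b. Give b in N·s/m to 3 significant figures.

b = 5.23 N·s/m

u + w = -3.625529;  u + w = √(2b)·v, so √(2b) = -3.625529/(-1.121) = 3.234192.
b = (√(2b))²/2 = 10.459997/2 = 5.229998.
(Check via u − w = 2F/√(2b): u − w = 22.820535, 2F/√(2b) = 22.820539.)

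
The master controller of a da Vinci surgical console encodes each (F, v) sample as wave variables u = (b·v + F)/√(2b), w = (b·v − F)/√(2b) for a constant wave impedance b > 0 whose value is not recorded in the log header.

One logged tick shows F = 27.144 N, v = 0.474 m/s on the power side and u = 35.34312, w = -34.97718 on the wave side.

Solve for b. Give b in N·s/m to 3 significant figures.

b = 0.298 N·s/m

u + w = 0.3659;  u + w = √(2b)·v, so √(2b) = 0.3659/0.474 = 0.7720.
b = (√(2b))²/2 = 0.5960/2 = 0.2980.
(Check via u − w = 2F/√(2b): u − w = 70.3203, 2F/√(2b) = 70.3189.)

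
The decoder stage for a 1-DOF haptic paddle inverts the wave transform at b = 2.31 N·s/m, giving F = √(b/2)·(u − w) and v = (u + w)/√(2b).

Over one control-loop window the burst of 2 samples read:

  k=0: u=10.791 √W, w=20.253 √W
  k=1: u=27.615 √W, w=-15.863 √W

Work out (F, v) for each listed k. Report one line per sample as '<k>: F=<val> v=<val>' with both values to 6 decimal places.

k=0: u−w=-9.462000, u+w=31.044000; √(b/2)=1.074709, √(2b)=2.149419; F=1.074709×(-9.462)=-10.168899, v=31.044000/2.149419=14.442976
k=1: u−w=43.478000, u+w=11.752000; √(b/2)=1.074709, √(2b)=2.149419; F=1.074709×43.478=46.726209, v=11.752000/2.149419=5.467525

0: F=-10.168899 v=14.442976
1: F=46.726209 v=5.467525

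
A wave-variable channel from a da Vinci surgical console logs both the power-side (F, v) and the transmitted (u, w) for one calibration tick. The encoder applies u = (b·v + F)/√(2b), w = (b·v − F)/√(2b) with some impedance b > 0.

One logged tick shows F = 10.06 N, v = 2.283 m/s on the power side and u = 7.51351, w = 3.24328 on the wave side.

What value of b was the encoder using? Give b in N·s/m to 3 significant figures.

b = 11.1 N·s/m

u + w = 10.7568;  u + w = √(2b)·v, so √(2b) = 10.7568/2.283 = 4.7117.
b = (√(2b))²/2 = 22.2000/2 = 11.1000.
(Check via u − w = 2F/√(2b): u − w = 4.2702, 2F/√(2b) = 4.2702.)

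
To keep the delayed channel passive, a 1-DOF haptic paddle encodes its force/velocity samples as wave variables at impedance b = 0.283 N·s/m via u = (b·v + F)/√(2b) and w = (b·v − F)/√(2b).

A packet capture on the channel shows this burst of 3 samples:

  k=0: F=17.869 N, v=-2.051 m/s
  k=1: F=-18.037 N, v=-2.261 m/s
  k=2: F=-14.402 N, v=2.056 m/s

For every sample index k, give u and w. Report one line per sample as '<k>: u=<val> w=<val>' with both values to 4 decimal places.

0: u=22.9800 w=-24.5231
1: u=-24.8254 w=23.1244
2: u=-18.3698 w=19.9166

k=0: b·v=0.283×(-2.051)=-0.5804; √(2b)=0.7523; u=(-0.5804+17.869)/0.7523=22.9800, w=(-0.5804−17.869)/0.7523=-24.5231
k=1: b·v=0.283×(-2.261)=-0.6399; √(2b)=0.7523; u=(-0.6399+(-18.037))/0.7523=-24.8254, w=(-0.6399−(-18.037))/0.7523=23.1244
k=2: b·v=0.283×2.056=0.5818; √(2b)=0.7523; u=(0.5818+(-14.402))/0.7523=-18.3698, w=(0.5818−(-14.402))/0.7523=19.9166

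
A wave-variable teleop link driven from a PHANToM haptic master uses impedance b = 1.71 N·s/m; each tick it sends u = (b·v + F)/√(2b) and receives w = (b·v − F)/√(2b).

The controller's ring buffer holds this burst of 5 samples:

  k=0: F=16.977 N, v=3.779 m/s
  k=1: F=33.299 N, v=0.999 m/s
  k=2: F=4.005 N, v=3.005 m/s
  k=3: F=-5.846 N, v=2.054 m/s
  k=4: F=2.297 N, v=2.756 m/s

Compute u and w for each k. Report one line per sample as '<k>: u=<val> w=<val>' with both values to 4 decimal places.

k=0: b·v=1.71×3.779=6.4621; √(2b)=1.8493; u=(6.4621+16.977)/1.8493=12.6744, w=(6.4621−16.977)/1.8493=-5.6858
k=1: b·v=1.71×0.999=1.7083; √(2b)=1.8493; u=(1.7083+33.299)/1.8493=18.9298, w=(1.7083−33.299)/1.8493=-17.0823
k=2: b·v=1.71×3.005=5.1385; √(2b)=1.8493; u=(5.1385+4.005)/1.8493=4.9443, w=(5.1385−4.005)/1.8493=0.6130
k=3: b·v=1.71×2.054=3.5123; √(2b)=1.8493; u=(3.5123+(-5.846))/1.8493=-1.2619, w=(3.5123−(-5.846))/1.8493=5.0604
k=4: b·v=1.71×2.756=4.7128; √(2b)=1.8493; u=(4.7128+2.297)/1.8493=3.7904, w=(4.7128−2.297)/1.8493=1.3063

0: u=12.6744 w=-5.6858
1: u=18.9298 w=-17.0823
2: u=4.9443 w=0.6130
3: u=-1.2619 w=5.0604
4: u=3.7904 w=1.3063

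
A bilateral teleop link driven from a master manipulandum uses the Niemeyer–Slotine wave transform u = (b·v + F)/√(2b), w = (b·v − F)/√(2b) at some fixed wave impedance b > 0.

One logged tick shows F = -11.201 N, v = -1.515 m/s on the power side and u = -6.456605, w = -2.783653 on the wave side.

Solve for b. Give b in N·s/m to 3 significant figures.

u + w = -9.240258;  u + w = √(2b)·v, so √(2b) = -9.240258/(-1.515) = 6.099180.
b = (√(2b))²/2 = 37.199999/2 = 18.600000.
(Check via u − w = 2F/√(2b): u − w = -3.672952, 2F/√(2b) = -3.672953.)

b = 18.6 N·s/m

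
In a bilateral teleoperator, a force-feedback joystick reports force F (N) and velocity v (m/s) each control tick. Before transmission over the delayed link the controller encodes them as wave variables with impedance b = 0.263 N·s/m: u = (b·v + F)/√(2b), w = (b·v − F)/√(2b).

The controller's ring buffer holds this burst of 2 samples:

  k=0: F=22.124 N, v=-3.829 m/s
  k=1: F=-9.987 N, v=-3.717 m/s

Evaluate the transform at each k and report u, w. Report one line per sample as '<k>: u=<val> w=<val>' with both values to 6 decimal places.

0: u=29.116475 w=-31.893490
1: u=-15.118154 w=12.422368

k=0: b·v=0.263×(-3.829)=-1.007027; √(2b)=0.725259; u=(-1.007027+22.124)/0.725259=29.116475, w=(-1.007027−22.124)/0.725259=-31.893490
k=1: b·v=0.263×(-3.717)=-0.977571; √(2b)=0.725259; u=(-0.977571+(-9.987))/0.725259=-15.118154, w=(-0.977571−(-9.987))/0.725259=12.422368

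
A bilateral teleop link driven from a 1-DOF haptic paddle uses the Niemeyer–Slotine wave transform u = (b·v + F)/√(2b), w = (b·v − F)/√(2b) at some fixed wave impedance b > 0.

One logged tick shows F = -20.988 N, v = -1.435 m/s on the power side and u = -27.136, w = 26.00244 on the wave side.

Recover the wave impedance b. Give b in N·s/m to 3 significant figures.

b = 0.312 N·s/m

u + w = -1.13356;  u + w = √(2b)·v, so √(2b) = -1.13356/(-1.435) = 0.78994.
b = (√(2b))²/2 = 0.62400/2 = 0.31200.
(Check via u − w = 2F/√(2b): u − w = -53.13844, 2F/√(2b) = -53.13840.)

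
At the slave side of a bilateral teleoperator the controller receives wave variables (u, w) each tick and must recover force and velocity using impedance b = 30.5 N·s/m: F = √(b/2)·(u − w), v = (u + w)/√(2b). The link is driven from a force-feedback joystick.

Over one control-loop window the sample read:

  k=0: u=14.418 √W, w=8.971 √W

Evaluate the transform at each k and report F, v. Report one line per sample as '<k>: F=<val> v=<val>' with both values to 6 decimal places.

0: F=21.271215 v=2.994655

k=0: u−w=5.447000, u+w=23.389000; √(b/2)=3.905125, √(2b)=7.810250; F=3.905125×5.447=21.271215, v=23.389000/7.810250=2.994655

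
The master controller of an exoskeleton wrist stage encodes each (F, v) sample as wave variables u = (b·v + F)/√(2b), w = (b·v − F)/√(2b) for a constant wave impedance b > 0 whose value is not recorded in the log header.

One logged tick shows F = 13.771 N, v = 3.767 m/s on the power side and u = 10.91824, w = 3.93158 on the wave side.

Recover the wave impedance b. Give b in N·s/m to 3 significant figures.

u + w = 14.84982;  u + w = √(2b)·v, so √(2b) = 14.84982/3.767 = 3.94208.
b = (√(2b))²/2 = 15.54000/2 = 7.77000.
(Check via u − w = 2F/√(2b): u − w = 6.98666, 2F/√(2b) = 6.98666.)

b = 7.77 N·s/m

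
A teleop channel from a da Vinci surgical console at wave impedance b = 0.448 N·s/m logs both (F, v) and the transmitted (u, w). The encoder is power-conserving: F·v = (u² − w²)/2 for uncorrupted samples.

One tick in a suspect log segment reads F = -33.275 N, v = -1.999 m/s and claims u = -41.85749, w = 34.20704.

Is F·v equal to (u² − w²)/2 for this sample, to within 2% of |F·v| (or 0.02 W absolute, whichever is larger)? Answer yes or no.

no

F·v = (-33.275)×(-1.999) = 66.5167 W.
(u² − w²)/2 = (1752.0495 − 1170.1216)/2 = 290.9639 W.
|Δ| = 224.4472;  2% of max(1, |F·v|) = 1.3303.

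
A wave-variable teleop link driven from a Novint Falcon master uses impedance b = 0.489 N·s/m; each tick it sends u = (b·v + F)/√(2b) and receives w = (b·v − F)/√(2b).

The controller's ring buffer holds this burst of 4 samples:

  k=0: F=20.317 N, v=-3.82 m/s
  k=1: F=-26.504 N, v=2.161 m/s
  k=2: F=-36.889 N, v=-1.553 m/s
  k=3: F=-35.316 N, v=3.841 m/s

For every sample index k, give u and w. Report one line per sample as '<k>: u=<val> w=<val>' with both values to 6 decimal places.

k=0: b·v=0.489×(-3.82)=-1.867980; √(2b)=0.988939; u=(-1.867980+20.317)/0.988939=18.655370, w=(-1.867980−20.317)/0.988939=-22.433117
k=1: b·v=0.489×2.161=1.056729; √(2b)=0.988939; u=(1.056729+(-26.504))/0.988939=-25.731896, w=(1.056729−(-26.504))/0.988939=27.868993
k=2: b·v=0.489×(-1.553)=-0.759417; √(2b)=0.988939; u=(-0.759417+(-36.889))/0.988939=-38.069511, w=(-0.759417−(-36.889))/0.988939=36.533689
k=3: b·v=0.489×3.841=1.878249; √(2b)=0.988939; u=(1.878249+(-35.316))/0.988939=-33.811749, w=(1.878249−(-35.316))/0.988939=37.610263

0: u=18.655370 w=-22.433117
1: u=-25.731896 w=27.868993
2: u=-38.069511 w=36.533689
3: u=-33.811749 w=37.610263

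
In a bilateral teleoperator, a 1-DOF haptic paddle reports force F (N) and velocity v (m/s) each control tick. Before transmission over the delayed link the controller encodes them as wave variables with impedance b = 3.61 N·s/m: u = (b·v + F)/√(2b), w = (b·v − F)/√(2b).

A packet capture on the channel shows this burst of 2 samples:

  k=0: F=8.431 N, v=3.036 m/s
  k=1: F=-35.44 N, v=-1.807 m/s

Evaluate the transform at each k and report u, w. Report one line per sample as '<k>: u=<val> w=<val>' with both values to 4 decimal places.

k=0: b·v=3.61×3.036=10.9600; √(2b)=2.6870; u=(10.9600+8.431)/2.6870=7.2166, w=(10.9600−8.431)/2.6870=0.9412
k=1: b·v=3.61×(-1.807)=-6.5233; √(2b)=2.6870; u=(-6.5233+(-35.44))/2.6870=-15.6171, w=(-6.5233−(-35.44))/2.6870=10.7617

0: u=7.2166 w=0.9412
1: u=-15.6171 w=10.7617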